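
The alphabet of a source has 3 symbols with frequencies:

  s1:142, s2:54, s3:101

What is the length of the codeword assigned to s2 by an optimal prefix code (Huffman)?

Repeatedly merge the two smallest:
merge s2(54) and s3(101): 155
merge s1(142) and 155: 297
s2's leaf is at depth 2, giving a 2-bit codeword.

2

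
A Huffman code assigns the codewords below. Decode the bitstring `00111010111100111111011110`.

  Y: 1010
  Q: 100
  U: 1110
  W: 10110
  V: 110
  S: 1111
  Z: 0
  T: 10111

ZZUTQSVSZ

Read left to right; each codeword is recognised as soon as it completes (prefix code):
  0→Z | 0→Z | 1110→U | 10111→T | 100→Q | 1111→S | 110→V | 1111→S | 0→Z
Decoded message: ZZUTQSVSZ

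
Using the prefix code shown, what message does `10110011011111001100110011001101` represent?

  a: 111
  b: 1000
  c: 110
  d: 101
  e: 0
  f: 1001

dfdaffffd

Read left to right; each codeword is recognised as soon as it completes (prefix code):
  101→d | 1001→f | 101→d | 111→a | 1001→f | 1001→f | 1001→f | 1001→f | 101→d
Decoded message: dfdaffffd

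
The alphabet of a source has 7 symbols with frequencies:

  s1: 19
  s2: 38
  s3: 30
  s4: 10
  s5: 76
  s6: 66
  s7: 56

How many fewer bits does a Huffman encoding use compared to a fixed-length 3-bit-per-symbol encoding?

Fixed-length: 3 bits × 295 symbols = 885 bits.
Huffman merges:
s4(10) + s1(19) → 29
29 + s3(30) → 59
s2(38) + s7(56) → 94
59 + s6(66) → 125
s5(76) + 94 → 170
125 + 170 → 295
Huffman total = 29 + 59 + 94 + 125 + 170 + 295 = 772 bits.
Saving = 885 − 772 = 113 bits.

113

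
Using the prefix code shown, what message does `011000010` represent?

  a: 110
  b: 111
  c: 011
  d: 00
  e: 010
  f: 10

Read left to right; each codeword is recognised as soon as it completes (prefix code):
  011→c | 00→d | 00→d | 10→f
Decoded message: cddf

cddf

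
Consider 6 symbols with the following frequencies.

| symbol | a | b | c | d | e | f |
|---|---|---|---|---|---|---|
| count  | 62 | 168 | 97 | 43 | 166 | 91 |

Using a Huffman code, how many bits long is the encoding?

Merge the two smallest weights repeatedly:
combine d(43), a(62) → 105
combine f(91), c(97) → 188
combine 105, e(166) → 271
combine b(168), 188 → 356
combine 271, 356 → 627
Total encoded bits = sum of merged weights = 105 + 188 + 271 + 356 + 627 = 1547.

1547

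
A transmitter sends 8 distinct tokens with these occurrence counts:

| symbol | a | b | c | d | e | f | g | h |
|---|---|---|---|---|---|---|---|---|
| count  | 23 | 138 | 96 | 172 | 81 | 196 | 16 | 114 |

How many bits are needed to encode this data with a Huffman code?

Build the Huffman tree bottom-up:
merge g(16) and a(23): 39
merge 39 and e(81): 120
merge c(96) and h(114): 210
merge 120 and b(138): 258
merge d(172) and f(196): 368
merge 210 and 258: 468
merge 368 and 468: 836
Total encoded bits = sum of merged weights = 39 + 120 + 210 + 258 + 368 + 468 + 836 = 2299.

2299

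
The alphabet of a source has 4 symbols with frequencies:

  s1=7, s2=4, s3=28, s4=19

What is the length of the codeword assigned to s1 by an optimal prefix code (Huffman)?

Repeatedly merge the two smallest:
merge s2(4) and s1(7): 11
merge 11 and s4(19): 30
merge s3(28) and 30: 58
s1 sits 3 levels below the root, so its codeword is 3 bits.

3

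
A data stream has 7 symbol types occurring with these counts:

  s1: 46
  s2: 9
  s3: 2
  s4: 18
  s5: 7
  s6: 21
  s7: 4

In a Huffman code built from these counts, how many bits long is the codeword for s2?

3

Huffman merges, smallest pair first:
combine s3(2), s7(4) → 6
combine 6, s5(7) → 13
combine s2(9), 13 → 22
combine s4(18), s6(21) → 39
combine 22, 39 → 61
combine s1(46), 61 → 107
The subtree containing s2 is merged 3 times, so code length = 3.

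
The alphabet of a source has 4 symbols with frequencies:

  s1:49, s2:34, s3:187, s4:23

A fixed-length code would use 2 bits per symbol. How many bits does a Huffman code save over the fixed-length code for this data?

130

Fixed-length: 2 bits × 293 symbols = 586 bits.
Huffman merges:
merge s4(23) and s2(34): 57
merge s1(49) and 57: 106
merge 106 and s3(187): 293
Huffman total = 57 + 106 + 293 = 456 bits.
Saving = 586 − 456 = 130 bits.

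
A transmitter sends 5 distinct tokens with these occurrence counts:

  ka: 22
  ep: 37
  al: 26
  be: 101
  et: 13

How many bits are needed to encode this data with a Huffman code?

Build the Huffman tree bottom-up:
et(13) + ka(22) → 35
al(26) + 35 → 61
ep(37) + 61 → 98
98 + be(101) → 199
Total encoded bits = sum of merged weights = 35 + 61 + 98 + 199 = 393.

393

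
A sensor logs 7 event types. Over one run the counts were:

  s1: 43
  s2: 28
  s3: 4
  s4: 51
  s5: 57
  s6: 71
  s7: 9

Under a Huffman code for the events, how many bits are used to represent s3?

5

Repeatedly merge the two smallest:
s3(4) + s7(9) → 13
13 + s2(28) → 41
41 + s1(43) → 84
s4(51) + s5(57) → 108
s6(71) + 84 → 155
108 + 155 → 263
s3 sits 5 levels below the root, so its codeword is 5 bits.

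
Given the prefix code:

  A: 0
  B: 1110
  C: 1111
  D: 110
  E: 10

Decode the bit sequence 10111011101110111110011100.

EBBBCEABA

Read left to right; each codeword is recognised as soon as it completes (prefix code):
  10→E | 1110→B | 1110→B | 1110→B | 1111→C | 10→E | 0→A | 1110→B | 0→A
Decoded message: EBBBCEABA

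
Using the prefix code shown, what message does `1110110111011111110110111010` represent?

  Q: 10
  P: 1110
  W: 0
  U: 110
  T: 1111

Read left to right; each codeword is recognised as soon as it completes (prefix code):
  1110→P | 110→U | 1110→P | 1111→T | 1110→P | 110→U | 1110→P | 10→Q
Decoded message: PUPTPUPQ

PUPTPUPQ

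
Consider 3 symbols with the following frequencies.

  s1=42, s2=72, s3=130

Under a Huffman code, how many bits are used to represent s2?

Huffman merges, smallest pair first:
combine s1(42), s2(72) → 114
combine 114, s3(130) → 244
s2's leaf is at depth 2, giving a 2-bit codeword.

2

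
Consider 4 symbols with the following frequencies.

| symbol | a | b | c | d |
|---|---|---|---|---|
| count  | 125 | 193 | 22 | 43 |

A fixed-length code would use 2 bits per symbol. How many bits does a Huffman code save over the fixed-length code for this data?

128

Fixed-length: 2 bits × 383 symbols = 766 bits.
Huffman merges:
c(22) + d(43) → 65
65 + a(125) → 190
190 + b(193) → 383
Huffman total = 65 + 190 + 383 = 638 bits.
Saving = 766 − 638 = 128 bits.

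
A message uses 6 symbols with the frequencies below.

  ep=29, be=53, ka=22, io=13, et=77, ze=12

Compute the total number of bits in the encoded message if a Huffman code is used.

483

Build the Huffman tree bottom-up:
merge ze(12) and io(13): 25
merge ka(22) and 25: 47
merge ep(29) and 47: 76
merge be(53) and 76: 129
merge et(77) and 129: 206
Total encoded bits = sum of merged weights = 25 + 47 + 76 + 129 + 206 = 483.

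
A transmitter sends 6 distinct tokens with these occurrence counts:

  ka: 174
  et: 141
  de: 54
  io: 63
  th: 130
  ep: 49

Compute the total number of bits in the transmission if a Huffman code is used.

1491

Greedily combine the two least-frequent nodes:
combine ep(49), de(54) → 103
combine io(63), 103 → 166
combine th(130), et(141) → 271
combine 166, ka(174) → 340
combine 271, 340 → 611
Total encoded bits = sum of merged weights = 103 + 166 + 271 + 340 + 611 = 1491.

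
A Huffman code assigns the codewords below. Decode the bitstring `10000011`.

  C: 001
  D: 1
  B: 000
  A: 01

Read left to right; each codeword is recognised as soon as it completes (prefix code):
  1→D | 000→B | 001→C | 1→D
Decoded message: DBCD

DBCD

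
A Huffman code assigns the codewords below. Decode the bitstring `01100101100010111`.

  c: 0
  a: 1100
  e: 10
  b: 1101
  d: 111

Read left to right; each codeword is recognised as soon as it completes (prefix code):
  0→c | 1100→a | 10→e | 1100→a | 0→c | 10→e | 111→d
Decoded message: caeaced

caeaced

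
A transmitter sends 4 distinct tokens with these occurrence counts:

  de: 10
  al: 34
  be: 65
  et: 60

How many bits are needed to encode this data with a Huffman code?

Build the Huffman tree bottom-up:
merge de(10) and al(34): 44
merge 44 and et(60): 104
merge be(65) and 104: 169
Each symbol's bit-cost is frequency × depth; summing gives 317 bits (equivalently 44 + 104 + 169).

317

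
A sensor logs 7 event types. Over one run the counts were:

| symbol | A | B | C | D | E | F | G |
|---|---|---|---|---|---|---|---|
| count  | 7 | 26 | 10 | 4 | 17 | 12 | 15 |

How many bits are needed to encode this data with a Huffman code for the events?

Merge the two smallest weights repeatedly:
merge D(4) and A(7): 11
merge C(10) and 11: 21
merge F(12) and G(15): 27
merge E(17) and 21: 38
merge B(26) and 27: 53
merge 38 and 53: 91
Each symbol's bit-cost is frequency × depth; summing gives 241 bits (equivalently 11 + 21 + 27 + 38 + 53 + 91).

241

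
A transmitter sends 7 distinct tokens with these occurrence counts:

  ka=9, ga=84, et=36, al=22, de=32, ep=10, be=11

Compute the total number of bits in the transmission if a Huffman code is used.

Build the Huffman tree bottom-up:
combine ka(9), ep(10) → 19
combine be(11), 19 → 30
combine al(22), 30 → 52
combine de(32), et(36) → 68
combine 52, 68 → 120
combine ga(84), 120 → 204
Total encoded bits = sum of merged weights = 19 + 30 + 52 + 68 + 120 + 204 = 493.

493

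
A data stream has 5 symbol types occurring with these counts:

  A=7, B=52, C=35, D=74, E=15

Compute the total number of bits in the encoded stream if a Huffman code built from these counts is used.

Greedily combine the two least-frequent nodes:
merge A(7) and E(15): 22
merge 22 and C(35): 57
merge B(52) and 57: 109
merge D(74) and 109: 183
Total encoded bits = sum of merged weights = 22 + 57 + 109 + 183 = 371.

371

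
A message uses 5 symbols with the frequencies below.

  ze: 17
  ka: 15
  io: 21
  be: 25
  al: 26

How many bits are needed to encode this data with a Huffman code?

Merge the two smallest weights repeatedly:
merge ka(15) and ze(17): 32
merge io(21) and be(25): 46
merge al(26) and 32: 58
merge 46 and 58: 104
The encoded length is the sum of every internal node's weight: 32 + 46 + 58 + 104 = 240 bits.

240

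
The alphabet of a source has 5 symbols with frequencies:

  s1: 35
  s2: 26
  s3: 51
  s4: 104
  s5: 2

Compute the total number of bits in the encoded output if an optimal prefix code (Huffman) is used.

423

Build the Huffman tree bottom-up:
combine s5(2), s2(26) → 28
combine 28, s1(35) → 63
combine s3(51), 63 → 114
combine s4(104), 114 → 218
Total encoded bits = sum of merged weights = 28 + 63 + 114 + 218 = 423.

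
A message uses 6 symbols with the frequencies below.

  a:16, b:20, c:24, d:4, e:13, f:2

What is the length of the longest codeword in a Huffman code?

4

Merge the two lowest-weight nodes at each step:
merge f(2) and d(4): 6
merge 6 and e(13): 19
merge a(16) and 19: 35
merge b(20) and c(24): 44
merge 35 and 44: 79
The first pair merged (f, d) ends up deepest, at depth 4.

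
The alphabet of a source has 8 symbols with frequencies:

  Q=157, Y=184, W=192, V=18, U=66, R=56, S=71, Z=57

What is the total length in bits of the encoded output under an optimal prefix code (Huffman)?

2212

Merge the two smallest weights repeatedly:
V(18) + R(56) → 74
Z(57) + U(66) → 123
S(71) + 74 → 145
123 + 145 → 268
Q(157) + Y(184) → 341
W(192) + 268 → 460
341 + 460 → 801
The encoded length is the sum of every internal node's weight: 74 + 123 + 145 + 268 + 341 + 460 + 801 = 2212 bits.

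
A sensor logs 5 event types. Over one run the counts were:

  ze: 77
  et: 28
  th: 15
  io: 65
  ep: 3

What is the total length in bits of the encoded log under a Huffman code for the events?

Build the Huffman tree bottom-up:
combine ep(3), th(15) → 18
combine 18, et(28) → 46
combine 46, io(65) → 111
combine ze(77), 111 → 188
Each symbol's bit-cost is frequency × depth; summing gives 363 bits (equivalently 18 + 46 + 111 + 188).

363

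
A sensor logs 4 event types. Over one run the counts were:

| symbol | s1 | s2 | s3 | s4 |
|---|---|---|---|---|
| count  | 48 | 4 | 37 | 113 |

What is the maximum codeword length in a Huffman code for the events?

Merge the two lowest-weight nodes at each step:
merge s2(4) and s3(37): 41
merge 41 and s1(48): 89
merge 89 and s4(113): 202
Maximum depth reached is 3.

3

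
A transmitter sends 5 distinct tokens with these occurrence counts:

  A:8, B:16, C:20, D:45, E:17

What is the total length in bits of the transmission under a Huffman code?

Merge the two smallest weights repeatedly:
A(8) + B(16) → 24
E(17) + C(20) → 37
24 + 37 → 61
D(45) + 61 → 106
Each symbol's bit-cost is frequency × depth; summing gives 228 bits (equivalently 24 + 37 + 61 + 106).

228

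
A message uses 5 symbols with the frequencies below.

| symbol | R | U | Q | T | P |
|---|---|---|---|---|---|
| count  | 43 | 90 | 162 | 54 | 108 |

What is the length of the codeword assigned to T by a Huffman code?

3

Huffman merges, smallest pair first:
merge R(43) and T(54): 97
merge U(90) and 97: 187
merge P(108) and Q(162): 270
merge 187 and 270: 457
T sits 3 levels below the root, so its codeword is 3 bits.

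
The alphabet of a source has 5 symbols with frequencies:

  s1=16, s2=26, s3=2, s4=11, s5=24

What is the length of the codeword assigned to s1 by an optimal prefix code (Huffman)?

Repeatedly merge the two smallest:
merge s3(2) and s4(11): 13
merge 13 and s1(16): 29
merge s5(24) and s2(26): 50
merge 29 and 50: 79
s1's leaf is at depth 2, giving a 2-bit codeword.

2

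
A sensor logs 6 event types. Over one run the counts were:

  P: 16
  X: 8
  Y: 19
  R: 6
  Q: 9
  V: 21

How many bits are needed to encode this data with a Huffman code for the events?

195

Greedily combine the two least-frequent nodes:
combine R(6), X(8) → 14
combine Q(9), 14 → 23
combine P(16), Y(19) → 35
combine V(21), 23 → 44
combine 35, 44 → 79
Each symbol's bit-cost is frequency × depth; summing gives 195 bits (equivalently 14 + 23 + 35 + 44 + 79).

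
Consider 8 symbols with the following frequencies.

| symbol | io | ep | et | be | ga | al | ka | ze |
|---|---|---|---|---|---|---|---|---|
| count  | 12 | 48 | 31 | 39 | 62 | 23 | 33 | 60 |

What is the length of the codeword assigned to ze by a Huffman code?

3

Repeatedly merge the two smallest:
combine io(12), al(23) → 35
combine et(31), ka(33) → 64
combine 35, be(39) → 74
combine ep(48), ze(60) → 108
combine ga(62), 64 → 126
combine 74, 108 → 182
combine 126, 182 → 308
ze sits 3 levels below the root, so its codeword is 3 bits.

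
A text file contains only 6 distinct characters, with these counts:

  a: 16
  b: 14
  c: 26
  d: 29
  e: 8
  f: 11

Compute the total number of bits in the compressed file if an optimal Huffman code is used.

Build the Huffman tree bottom-up:
merge e(8) and f(11): 19
merge b(14) and a(16): 30
merge 19 and c(26): 45
merge d(29) and 30: 59
merge 45 and 59: 104
Each symbol's bit-cost is frequency × depth; summing gives 257 bits (equivalently 19 + 30 + 45 + 59 + 104).

257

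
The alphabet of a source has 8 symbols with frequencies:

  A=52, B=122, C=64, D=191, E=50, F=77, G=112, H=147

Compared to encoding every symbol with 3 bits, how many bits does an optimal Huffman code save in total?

Fixed-length: 3 bits × 815 symbols = 2445 bits.
Huffman merges:
combine E(50), A(52) → 102
combine C(64), F(77) → 141
combine 102, G(112) → 214
combine B(122), 141 → 263
combine H(147), D(191) → 338
combine 214, 263 → 477
combine 338, 477 → 815
Huffman total = 102 + 141 + 214 + 263 + 338 + 477 + 815 = 2350 bits.
Saving = 2445 − 2350 = 95 bits.

95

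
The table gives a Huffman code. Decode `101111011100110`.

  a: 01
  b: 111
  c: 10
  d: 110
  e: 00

cbcbed

Read left to right; each codeword is recognised as soon as it completes (prefix code):
  10→c | 111→b | 10→c | 111→b | 00→e | 110→d
Decoded message: cbcbed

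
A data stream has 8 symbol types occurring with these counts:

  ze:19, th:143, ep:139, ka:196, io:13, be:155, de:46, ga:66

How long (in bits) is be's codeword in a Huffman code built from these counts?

2

Huffman merges, smallest pair first:
merge io(13) and ze(19): 32
merge 32 and de(46): 78
merge ga(66) and 78: 144
merge ep(139) and th(143): 282
merge 144 and be(155): 299
merge ka(196) and 282: 478
merge 299 and 478: 777
The subtree containing be is merged 2 times, so code length = 2.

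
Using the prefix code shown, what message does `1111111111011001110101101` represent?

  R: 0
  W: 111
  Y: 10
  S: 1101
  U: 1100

Read left to right; each codeword is recognised as soon as it completes (prefix code):
  111→W | 111→W | 111→W | 10→Y | 1100→U | 111→W | 0→R | 10→Y | 1101→S
Decoded message: WWWYUWRYS

WWWYUWRYS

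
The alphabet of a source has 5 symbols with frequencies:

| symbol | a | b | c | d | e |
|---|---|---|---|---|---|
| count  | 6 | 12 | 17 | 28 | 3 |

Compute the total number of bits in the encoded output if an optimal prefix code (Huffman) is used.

134

Build the Huffman tree bottom-up:
combine e(3), a(6) → 9
combine 9, b(12) → 21
combine c(17), 21 → 38
combine d(28), 38 → 66
Total encoded bits = sum of merged weights = 9 + 21 + 38 + 66 = 134.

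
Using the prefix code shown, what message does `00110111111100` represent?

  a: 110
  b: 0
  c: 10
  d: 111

Read left to right; each codeword is recognised as soon as it completes (prefix code):
  0→b | 0→b | 110→a | 111→d | 111→d | 10→c | 0→b
Decoded message: bbaddcb

bbaddcb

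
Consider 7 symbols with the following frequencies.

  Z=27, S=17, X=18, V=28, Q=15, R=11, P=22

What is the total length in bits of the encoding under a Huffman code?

385

Build the Huffman tree bottom-up:
merge R(11) and Q(15): 26
merge S(17) and X(18): 35
merge P(22) and 26: 48
merge Z(27) and V(28): 55
merge 35 and 48: 83
merge 55 and 83: 138
Total encoded bits = sum of merged weights = 26 + 35 + 48 + 55 + 83 + 138 = 385.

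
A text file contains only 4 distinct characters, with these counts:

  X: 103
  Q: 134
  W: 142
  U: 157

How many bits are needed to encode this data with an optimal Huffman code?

Merge the two smallest weights repeatedly:
X(103) + Q(134) → 237
W(142) + U(157) → 299
237 + 299 → 536
Each symbol's bit-cost is frequency × depth; summing gives 1072 bits (equivalently 237 + 299 + 536).

1072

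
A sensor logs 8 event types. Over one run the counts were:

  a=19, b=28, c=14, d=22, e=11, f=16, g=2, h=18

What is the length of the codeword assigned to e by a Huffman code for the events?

Build the tree from the bottom:
g(2) + e(11) → 13
13 + c(14) → 27
f(16) + h(18) → 34
a(19) + d(22) → 41
27 + b(28) → 55
34 + 41 → 75
55 + 75 → 130
e sits 4 levels below the root, so its codeword is 4 bits.

4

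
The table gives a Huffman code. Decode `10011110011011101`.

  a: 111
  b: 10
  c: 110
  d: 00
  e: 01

Read left to right; each codeword is recognised as soon as it completes (prefix code):
  10→b | 01→e | 111→a | 00→d | 110→c | 111→a | 01→e
Decoded message: beadcae

beadcae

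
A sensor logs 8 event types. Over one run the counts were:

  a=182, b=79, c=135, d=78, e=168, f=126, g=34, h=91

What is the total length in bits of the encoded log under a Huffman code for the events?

2609

Build the Huffman tree bottom-up:
g(34) + d(78) → 112
b(79) + h(91) → 170
112 + f(126) → 238
c(135) + e(168) → 303
170 + a(182) → 352
238 + 303 → 541
352 + 541 → 893
Each symbol's bit-cost is frequency × depth; summing gives 2609 bits (equivalently 112 + 170 + 238 + 303 + 352 + 541 + 893).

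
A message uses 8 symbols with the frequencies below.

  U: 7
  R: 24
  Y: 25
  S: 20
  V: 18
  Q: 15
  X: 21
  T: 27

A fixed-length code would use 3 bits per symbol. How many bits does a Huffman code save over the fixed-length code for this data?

Fixed-length: 3 bits × 157 symbols = 471 bits.
Huffman merges:
combine U(7), Q(15) → 22
combine V(18), S(20) → 38
combine X(21), 22 → 43
combine R(24), Y(25) → 49
combine T(27), 38 → 65
combine 43, 49 → 92
combine 65, 92 → 157
Huffman total = 22 + 38 + 43 + 49 + 65 + 92 + 157 = 466 bits.
Saving = 471 − 466 = 5 bits.

5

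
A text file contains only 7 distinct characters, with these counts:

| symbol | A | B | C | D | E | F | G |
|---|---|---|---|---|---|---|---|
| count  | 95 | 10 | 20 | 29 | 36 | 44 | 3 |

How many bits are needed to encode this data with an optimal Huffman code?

567

Build the Huffman tree bottom-up:
G(3) + B(10) → 13
13 + C(20) → 33
D(29) + 33 → 62
E(36) + F(44) → 80
62 + 80 → 142
A(95) + 142 → 237
Total encoded bits = sum of merged weights = 13 + 33 + 62 + 80 + 142 + 237 = 567.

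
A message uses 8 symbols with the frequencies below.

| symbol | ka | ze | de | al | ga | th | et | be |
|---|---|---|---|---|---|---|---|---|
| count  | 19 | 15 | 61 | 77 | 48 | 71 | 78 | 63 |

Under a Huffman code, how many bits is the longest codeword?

Merge the two lowest-weight nodes at each step:
merge ze(15) and ka(19): 34
merge 34 and ga(48): 82
merge de(61) and be(63): 124
merge th(71) and al(77): 148
merge et(78) and 82: 160
merge 124 and 148: 272
merge 160 and 272: 432
Maximum depth reached is 4.

4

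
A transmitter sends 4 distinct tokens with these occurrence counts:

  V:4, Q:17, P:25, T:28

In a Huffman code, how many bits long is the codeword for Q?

3

Huffman merges, smallest pair first:
V(4) + Q(17) → 21
21 + P(25) → 46
T(28) + 46 → 74
Q's leaf is at depth 3, giving a 3-bit codeword.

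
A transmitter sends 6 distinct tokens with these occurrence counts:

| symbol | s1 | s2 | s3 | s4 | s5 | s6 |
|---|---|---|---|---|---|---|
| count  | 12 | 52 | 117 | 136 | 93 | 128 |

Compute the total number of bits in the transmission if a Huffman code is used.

1297

Greedily combine the two least-frequent nodes:
combine s1(12), s2(52) → 64
combine 64, s5(93) → 157
combine s3(117), s6(128) → 245
combine s4(136), 157 → 293
combine 245, 293 → 538
Each symbol's bit-cost is frequency × depth; summing gives 1297 bits (equivalently 64 + 157 + 245 + 293 + 538).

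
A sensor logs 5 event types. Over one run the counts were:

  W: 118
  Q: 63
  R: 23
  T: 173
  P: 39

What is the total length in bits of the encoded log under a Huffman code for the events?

846

Merge the two smallest weights repeatedly:
combine R(23), P(39) → 62
combine 62, Q(63) → 125
combine W(118), 125 → 243
combine T(173), 243 → 416
Each symbol's bit-cost is frequency × depth; summing gives 846 bits (equivalently 62 + 125 + 243 + 416).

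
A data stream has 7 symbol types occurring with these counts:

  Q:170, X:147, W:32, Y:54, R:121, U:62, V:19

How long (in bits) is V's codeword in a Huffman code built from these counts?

5

Build the tree from the bottom:
merge V(19) and W(32): 51
merge 51 and Y(54): 105
merge U(62) and 105: 167
merge R(121) and X(147): 268
merge 167 and Q(170): 337
merge 268 and 337: 605
V sits 5 levels below the root, so its codeword is 5 bits.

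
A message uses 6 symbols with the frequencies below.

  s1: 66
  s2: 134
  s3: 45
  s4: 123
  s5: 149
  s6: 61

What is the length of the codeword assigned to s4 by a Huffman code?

Repeatedly merge the two smallest:
combine s3(45), s6(61) → 106
combine s1(66), 106 → 172
combine s4(123), s2(134) → 257
combine s5(149), 172 → 321
combine 257, 321 → 578
The subtree containing s4 is merged 2 times, so code length = 2.

2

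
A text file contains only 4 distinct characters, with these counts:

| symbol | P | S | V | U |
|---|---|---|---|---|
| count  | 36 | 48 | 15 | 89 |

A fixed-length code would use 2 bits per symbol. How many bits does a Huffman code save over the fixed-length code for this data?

Fixed-length: 2 bits × 188 symbols = 376 bits.
Huffman merges:
merge V(15) and P(36): 51
merge S(48) and 51: 99
merge U(89) and 99: 188
Huffman total = 51 + 99 + 188 = 338 bits.
Saving = 376 − 338 = 38 bits.

38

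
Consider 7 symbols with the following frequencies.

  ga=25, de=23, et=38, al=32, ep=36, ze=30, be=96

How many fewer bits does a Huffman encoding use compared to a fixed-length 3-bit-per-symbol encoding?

96

Fixed-length: 3 bits × 280 symbols = 840 bits.
Huffman merges:
de(23) + ga(25) → 48
ze(30) + al(32) → 62
ep(36) + et(38) → 74
48 + 62 → 110
74 + be(96) → 170
110 + 170 → 280
Huffman total = 48 + 62 + 74 + 110 + 170 + 280 = 744 bits.
Saving = 840 − 744 = 96 bits.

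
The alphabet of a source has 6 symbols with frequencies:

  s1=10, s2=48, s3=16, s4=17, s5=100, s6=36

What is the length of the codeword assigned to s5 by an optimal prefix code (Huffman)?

Huffman merges, smallest pair first:
merge s1(10) and s3(16): 26
merge s4(17) and 26: 43
merge s6(36) and 43: 79
merge s2(48) and 79: 127
merge s5(100) and 127: 227
s5 sits one level below the root: a 1-bit codeword.

1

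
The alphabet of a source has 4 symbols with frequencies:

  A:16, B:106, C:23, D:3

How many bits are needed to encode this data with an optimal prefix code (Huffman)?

Build the Huffman tree bottom-up:
combine D(3), A(16) → 19
combine 19, C(23) → 42
combine 42, B(106) → 148
The encoded length is the sum of every internal node's weight: 19 + 42 + 148 = 209 bits.

209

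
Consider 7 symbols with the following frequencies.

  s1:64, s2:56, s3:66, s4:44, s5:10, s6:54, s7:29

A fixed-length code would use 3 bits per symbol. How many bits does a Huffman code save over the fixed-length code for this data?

91

Fixed-length: 3 bits × 323 symbols = 969 bits.
Huffman merges:
s5(10) + s7(29) → 39
39 + s4(44) → 83
s6(54) + s2(56) → 110
s1(64) + s3(66) → 130
83 + 110 → 193
130 + 193 → 323
Huffman total = 39 + 83 + 110 + 130 + 193 + 323 = 878 bits.
Saving = 969 − 878 = 91 bits.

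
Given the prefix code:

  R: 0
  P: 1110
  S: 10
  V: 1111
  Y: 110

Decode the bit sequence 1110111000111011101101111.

PPRRPPYV

Read left to right; each codeword is recognised as soon as it completes (prefix code):
  1110→P | 1110→P | 0→R | 0→R | 1110→P | 1110→P | 110→Y | 1111→V
Decoded message: PPRRPPYV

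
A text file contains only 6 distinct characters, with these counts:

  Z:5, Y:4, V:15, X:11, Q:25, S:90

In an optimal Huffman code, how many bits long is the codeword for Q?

2

Huffman merges, smallest pair first:
Y(4) + Z(5) → 9
9 + X(11) → 20
V(15) + 20 → 35
Q(25) + 35 → 60
60 + S(90) → 150
Q's leaf is at depth 2, giving a 2-bit codeword.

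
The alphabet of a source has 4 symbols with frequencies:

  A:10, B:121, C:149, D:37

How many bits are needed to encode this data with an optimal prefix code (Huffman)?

532

Build the Huffman tree bottom-up:
A(10) + D(37) → 47
47 + B(121) → 168
C(149) + 168 → 317
Each symbol's bit-cost is frequency × depth; summing gives 532 bits (equivalently 47 + 168 + 317).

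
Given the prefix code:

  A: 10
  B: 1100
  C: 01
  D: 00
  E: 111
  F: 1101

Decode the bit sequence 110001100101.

Read left to right; each codeword is recognised as soon as it completes (prefix code):
  1100→B | 01→C | 10→A | 01→C | 01→C
Decoded message: BCACC

BCACC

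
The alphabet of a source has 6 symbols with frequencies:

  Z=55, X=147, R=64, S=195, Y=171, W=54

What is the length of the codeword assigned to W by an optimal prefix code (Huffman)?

Build the tree from the bottom:
W(54) + Z(55) → 109
R(64) + 109 → 173
X(147) + Y(171) → 318
173 + S(195) → 368
318 + 368 → 686
The subtree containing W is merged 4 times, so code length = 4.

4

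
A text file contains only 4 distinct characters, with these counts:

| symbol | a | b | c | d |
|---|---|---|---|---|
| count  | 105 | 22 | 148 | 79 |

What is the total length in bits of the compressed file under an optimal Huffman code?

661

Build the Huffman tree bottom-up:
combine b(22), d(79) → 101
combine 101, a(105) → 206
combine c(148), 206 → 354
The encoded length is the sum of every internal node's weight: 101 + 206 + 354 = 661 bits.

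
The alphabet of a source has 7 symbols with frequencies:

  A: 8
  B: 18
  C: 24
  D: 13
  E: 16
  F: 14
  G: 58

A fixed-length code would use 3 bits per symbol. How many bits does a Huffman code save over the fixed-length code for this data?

Fixed-length: 3 bits × 151 symbols = 453 bits.
Huffman merges:
combine A(8), D(13) → 21
combine F(14), E(16) → 30
combine B(18), 21 → 39
combine C(24), 30 → 54
combine 39, 54 → 93
combine G(58), 93 → 151
Huffman total = 21 + 30 + 39 + 54 + 93 + 151 = 388 bits.
Saving = 453 − 388 = 65 bits.

65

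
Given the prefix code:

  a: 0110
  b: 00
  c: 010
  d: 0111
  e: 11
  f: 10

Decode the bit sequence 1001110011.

fdbe

Read left to right; each codeword is recognised as soon as it completes (prefix code):
  10→f | 0111→d | 00→b | 11→e
Decoded message: fdbe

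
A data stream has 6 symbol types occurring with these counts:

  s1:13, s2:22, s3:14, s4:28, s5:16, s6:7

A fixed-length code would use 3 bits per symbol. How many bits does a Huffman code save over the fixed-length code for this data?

50

Fixed-length: 3 bits × 100 symbols = 300 bits.
Huffman merges:
merge s6(7) and s1(13): 20
merge s3(14) and s5(16): 30
merge 20 and s2(22): 42
merge s4(28) and 30: 58
merge 42 and 58: 100
Huffman total = 20 + 30 + 42 + 58 + 100 = 250 bits.
Saving = 300 − 250 = 50 bits.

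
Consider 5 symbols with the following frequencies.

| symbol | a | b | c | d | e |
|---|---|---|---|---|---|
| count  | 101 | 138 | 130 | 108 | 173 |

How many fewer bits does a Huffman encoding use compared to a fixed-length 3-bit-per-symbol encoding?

441

Fixed-length: 3 bits × 650 symbols = 1950 bits.
Huffman merges:
combine a(101), d(108) → 209
combine c(130), b(138) → 268
combine e(173), 209 → 382
combine 268, 382 → 650
Huffman total = 209 + 268 + 382 + 650 = 1509 bits.
Saving = 1950 − 1509 = 441 bits.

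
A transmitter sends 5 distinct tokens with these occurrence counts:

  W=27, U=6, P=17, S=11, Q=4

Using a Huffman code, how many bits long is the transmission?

Merge the two smallest weights repeatedly:
merge Q(4) and U(6): 10
merge 10 and S(11): 21
merge P(17) and 21: 38
merge W(27) and 38: 65
The encoded length is the sum of every internal node's weight: 10 + 21 + 38 + 65 = 134 bits.

134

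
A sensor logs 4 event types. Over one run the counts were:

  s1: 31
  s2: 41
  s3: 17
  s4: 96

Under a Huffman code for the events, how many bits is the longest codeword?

3

Merge the two lowest-weight nodes at each step:
merge s3(17) and s1(31): 48
merge s2(41) and 48: 89
merge 89 and s4(96): 185
Maximum depth reached is 3.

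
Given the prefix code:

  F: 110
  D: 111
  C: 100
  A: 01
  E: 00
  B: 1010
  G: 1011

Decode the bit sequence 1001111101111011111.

Read left to right; each codeword is recognised as soon as it completes (prefix code):
  100→C | 111→D | 110→F | 111→D | 1011→G | 111→D
Decoded message: CDFDGD

CDFDGD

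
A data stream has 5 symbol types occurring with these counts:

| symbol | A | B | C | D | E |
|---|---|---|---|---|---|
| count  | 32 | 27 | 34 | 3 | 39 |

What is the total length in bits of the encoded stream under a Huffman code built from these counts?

Merge the two smallest weights repeatedly:
D(3) + B(27) → 30
30 + A(32) → 62
C(34) + E(39) → 73
62 + 73 → 135
Total encoded bits = sum of merged weights = 30 + 62 + 73 + 135 = 300.

300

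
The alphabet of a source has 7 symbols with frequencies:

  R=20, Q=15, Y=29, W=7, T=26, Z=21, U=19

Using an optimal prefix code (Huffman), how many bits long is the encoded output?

378

Build the Huffman tree bottom-up:
combine W(7), Q(15) → 22
combine U(19), R(20) → 39
combine Z(21), 22 → 43
combine T(26), Y(29) → 55
combine 39, 43 → 82
combine 55, 82 → 137
The encoded length is the sum of every internal node's weight: 22 + 39 + 43 + 55 + 82 + 137 = 378 bits.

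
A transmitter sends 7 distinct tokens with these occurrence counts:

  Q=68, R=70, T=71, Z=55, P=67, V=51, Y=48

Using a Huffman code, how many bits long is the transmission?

Build the Huffman tree bottom-up:
Y(48) + V(51) → 99
Z(55) + P(67) → 122
Q(68) + R(70) → 138
T(71) + 99 → 170
122 + 138 → 260
170 + 260 → 430
Each symbol's bit-cost is frequency × depth; summing gives 1219 bits (equivalently 99 + 122 + 138 + 170 + 260 + 430).

1219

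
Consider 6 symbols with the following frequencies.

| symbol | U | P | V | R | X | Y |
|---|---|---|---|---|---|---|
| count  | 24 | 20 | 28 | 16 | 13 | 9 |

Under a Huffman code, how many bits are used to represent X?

Repeatedly merge the two smallest:
combine Y(9), X(13) → 22
combine R(16), P(20) → 36
combine 22, U(24) → 46
combine V(28), 36 → 64
combine 46, 64 → 110
X's leaf is at depth 3, giving a 3-bit codeword.

3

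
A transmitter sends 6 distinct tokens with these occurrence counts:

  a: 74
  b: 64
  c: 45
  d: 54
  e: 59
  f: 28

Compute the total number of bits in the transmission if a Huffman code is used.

834

Merge the two smallest weights repeatedly:
combine f(28), c(45) → 73
combine d(54), e(59) → 113
combine b(64), 73 → 137
combine a(74), 113 → 187
combine 137, 187 → 324
The encoded length is the sum of every internal node's weight: 73 + 113 + 137 + 187 + 324 = 834 bits.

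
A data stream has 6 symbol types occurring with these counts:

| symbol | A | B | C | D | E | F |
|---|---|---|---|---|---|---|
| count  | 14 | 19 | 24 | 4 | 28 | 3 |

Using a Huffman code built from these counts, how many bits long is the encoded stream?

Merge the two smallest weights repeatedly:
F(3) + D(4) → 7
7 + A(14) → 21
B(19) + 21 → 40
C(24) + E(28) → 52
40 + 52 → 92
Each symbol's bit-cost is frequency × depth; summing gives 212 bits (equivalently 7 + 21 + 40 + 52 + 92).

212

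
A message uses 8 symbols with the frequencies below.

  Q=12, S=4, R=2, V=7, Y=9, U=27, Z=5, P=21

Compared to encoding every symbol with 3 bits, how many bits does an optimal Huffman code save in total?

31

Fixed-length: 3 bits × 87 symbols = 261 bits.
Huffman merges:
merge R(2) and S(4): 6
merge Z(5) and 6: 11
merge V(7) and Y(9): 16
merge 11 and Q(12): 23
merge 16 and P(21): 37
merge 23 and U(27): 50
merge 37 and 50: 87
Huffman total = 6 + 11 + 16 + 23 + 37 + 50 + 87 = 230 bits.
Saving = 261 − 230 = 31 bits.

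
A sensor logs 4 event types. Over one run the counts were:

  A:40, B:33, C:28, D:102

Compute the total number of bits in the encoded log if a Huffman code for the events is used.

365

Merge the two smallest weights repeatedly:
C(28) + B(33) → 61
A(40) + 61 → 101
101 + D(102) → 203
Total encoded bits = sum of merged weights = 61 + 101 + 203 = 365.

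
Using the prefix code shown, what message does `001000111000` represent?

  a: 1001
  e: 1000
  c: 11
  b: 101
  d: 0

Read left to right; each codeword is recognised as soon as it completes (prefix code):
  0→d | 0→d | 1000→e | 11→c | 1000→e
Decoded message: ddece

ddece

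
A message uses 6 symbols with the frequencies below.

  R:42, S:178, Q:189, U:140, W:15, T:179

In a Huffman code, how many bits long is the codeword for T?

2

Repeatedly merge the two smallest:
combine W(15), R(42) → 57
combine 57, U(140) → 197
combine S(178), T(179) → 357
combine Q(189), 197 → 386
combine 357, 386 → 743
T's leaf is at depth 2, giving a 2-bit codeword.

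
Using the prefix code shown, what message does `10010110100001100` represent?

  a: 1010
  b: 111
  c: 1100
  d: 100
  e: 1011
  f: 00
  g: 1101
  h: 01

dehffc

Read left to right; each codeword is recognised as soon as it completes (prefix code):
  100→d | 1011→e | 01→h | 00→f | 00→f | 1100→c
Decoded message: dehffc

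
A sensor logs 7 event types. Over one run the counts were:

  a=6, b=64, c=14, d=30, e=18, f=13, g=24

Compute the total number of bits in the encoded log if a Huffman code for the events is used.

430

Build the Huffman tree bottom-up:
combine a(6), f(13) → 19
combine c(14), e(18) → 32
combine 19, g(24) → 43
combine d(30), 32 → 62
combine 43, 62 → 105
combine b(64), 105 → 169
Total encoded bits = sum of merged weights = 19 + 32 + 43 + 62 + 105 + 169 = 430.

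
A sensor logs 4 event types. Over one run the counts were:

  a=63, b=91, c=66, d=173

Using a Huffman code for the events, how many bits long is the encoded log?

Merge the two smallest weights repeatedly:
combine a(63), c(66) → 129
combine b(91), 129 → 220
combine d(173), 220 → 393
Each symbol's bit-cost is frequency × depth; summing gives 742 bits (equivalently 129 + 220 + 393).

742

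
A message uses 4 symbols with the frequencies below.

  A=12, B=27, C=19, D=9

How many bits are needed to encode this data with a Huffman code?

Merge the two smallest weights repeatedly:
combine D(9), A(12) → 21
combine C(19), 21 → 40
combine B(27), 40 → 67
Total encoded bits = sum of merged weights = 21 + 40 + 67 = 128.

128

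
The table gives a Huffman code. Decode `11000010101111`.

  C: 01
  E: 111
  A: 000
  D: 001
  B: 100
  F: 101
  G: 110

Read left to right; each codeword is recognised as soon as it completes (prefix code):
  110→G | 000→A | 101→F | 01→C | 111→E
Decoded message: GAFCE

GAFCE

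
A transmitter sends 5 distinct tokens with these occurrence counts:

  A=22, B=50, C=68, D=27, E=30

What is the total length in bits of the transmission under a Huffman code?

443

Merge the two smallest weights repeatedly:
A(22) + D(27) → 49
E(30) + 49 → 79
B(50) + C(68) → 118
79 + 118 → 197
Total encoded bits = sum of merged weights = 49 + 79 + 118 + 197 = 443.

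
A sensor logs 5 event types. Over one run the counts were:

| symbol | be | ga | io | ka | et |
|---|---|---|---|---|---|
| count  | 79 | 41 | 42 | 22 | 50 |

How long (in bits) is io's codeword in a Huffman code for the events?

2

Repeatedly merge the two smallest:
combine ka(22), ga(41) → 63
combine io(42), et(50) → 92
combine 63, be(79) → 142
combine 92, 142 → 234
The subtree containing io is merged 2 times, so code length = 2.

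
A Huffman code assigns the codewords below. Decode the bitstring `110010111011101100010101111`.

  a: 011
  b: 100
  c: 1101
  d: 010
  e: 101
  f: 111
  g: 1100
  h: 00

Read left to right; each codeword is recognised as soon as it completes (prefix code):
  1100→g | 101→e | 1101→c | 1101→c | 100→b | 010→d | 101→e | 111→f
Decoded message: geccbdef

geccbdef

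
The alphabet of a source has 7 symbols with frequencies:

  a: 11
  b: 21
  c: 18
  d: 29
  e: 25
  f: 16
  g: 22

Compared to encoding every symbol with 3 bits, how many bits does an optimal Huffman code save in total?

Fixed-length: 3 bits × 142 symbols = 426 bits.
Huffman merges:
a(11) + f(16) → 27
c(18) + b(21) → 39
g(22) + e(25) → 47
27 + d(29) → 56
39 + 47 → 86
56 + 86 → 142
Huffman total = 27 + 39 + 47 + 56 + 86 + 142 = 397 bits.
Saving = 426 − 397 = 29 bits.

29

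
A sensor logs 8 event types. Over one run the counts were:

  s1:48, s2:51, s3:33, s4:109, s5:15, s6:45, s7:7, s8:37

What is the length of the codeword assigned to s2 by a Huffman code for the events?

3

Build the tree from the bottom:
s7(7) + s5(15) → 22
22 + s3(33) → 55
s8(37) + s6(45) → 82
s1(48) + s2(51) → 99
55 + 82 → 137
99 + s4(109) → 208
137 + 208 → 345
The subtree containing s2 is merged 3 times, so code length = 3.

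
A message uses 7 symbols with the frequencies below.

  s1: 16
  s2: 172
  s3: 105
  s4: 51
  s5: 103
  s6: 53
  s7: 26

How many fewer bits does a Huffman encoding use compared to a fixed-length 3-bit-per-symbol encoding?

245

Fixed-length: 3 bits × 526 symbols = 1578 bits.
Huffman merges:
merge s1(16) and s7(26): 42
merge 42 and s4(51): 93
merge s6(53) and 93: 146
merge s5(103) and s3(105): 208
merge 146 and s2(172): 318
merge 208 and 318: 526
Huffman total = 42 + 93 + 146 + 208 + 318 + 526 = 1333 bits.
Saving = 1578 − 1333 = 245 bits.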